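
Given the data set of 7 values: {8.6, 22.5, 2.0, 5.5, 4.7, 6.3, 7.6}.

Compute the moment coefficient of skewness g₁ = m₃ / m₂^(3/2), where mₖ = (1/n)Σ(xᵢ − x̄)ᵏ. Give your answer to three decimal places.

1.604

x̄ = (8.6 + 22.5 + 2.0 + 5.5 + 4.7 + 6.3 + 7.6) / 7 = 8.1714
deviations (xᵢ − x̄): 0.4286, 14.3286, -6.1714, -2.6714, -3.4714, -1.8714, -0.5714
Σ(xᵢ − x̄)² = 266.5943 ⇒ m₂ = 266.5943/7 = 38.08490
Σ(xᵢ − x̄)³ = 2639.1611 ⇒ m₃ = 2639.1611/7 = 377.02301
m₂^(3/2) = 38.08490^(1.5) = 235.03319
g₁ = m₃ / m₂^(3/2) = 377.02301 / 235.03319 ≈ 1.604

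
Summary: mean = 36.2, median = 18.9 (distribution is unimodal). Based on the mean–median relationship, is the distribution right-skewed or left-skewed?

right-skewed

mean − median = 36.2 − 18.9 = 17.3
mean > median ⇒ the longer tail is on the right ⇒ right-skewed (positively skewed).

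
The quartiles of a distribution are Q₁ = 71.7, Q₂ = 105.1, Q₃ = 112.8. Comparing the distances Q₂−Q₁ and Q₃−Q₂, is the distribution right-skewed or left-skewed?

Q₂ − Q₁ = 33.4;  Q₃ − Q₂ = 7.7
Q₂ − Q₁ > Q₃ − Q₂ ⇒ the lower half is more spread out ⇒ left-skewed.

left-skewed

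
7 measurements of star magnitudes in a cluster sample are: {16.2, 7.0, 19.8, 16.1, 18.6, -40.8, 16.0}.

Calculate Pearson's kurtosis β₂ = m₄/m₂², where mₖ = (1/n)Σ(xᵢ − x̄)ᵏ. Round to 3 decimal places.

x̄ = 7.5571
Σ(xᵢ − x̄)² = 2829.5171 ⇒ m₂ = 404.21673
Σ(xᵢ − x̄)⁴ = 5521500.6598 ⇒ m₄ = 788785.80854
m₂² = 163391.16861
β₂ = m₄/m₂² = 788785.80854 / 163391.16861 ≈ 4.828

4.828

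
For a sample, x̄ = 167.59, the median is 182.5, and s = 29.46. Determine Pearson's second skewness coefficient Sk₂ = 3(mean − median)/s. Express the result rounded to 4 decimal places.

-1.5183

Sk₂ = 3(167.59 − 182.5) / 29.46 = 3 × -14.9100 / 29.46
    = -44.7300 / 29.46 ≈ -1.5183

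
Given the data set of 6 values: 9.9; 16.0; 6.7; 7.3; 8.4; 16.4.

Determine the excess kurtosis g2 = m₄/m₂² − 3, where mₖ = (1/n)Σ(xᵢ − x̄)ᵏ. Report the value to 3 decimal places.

x̄ = 10.7833
Σ(xᵢ − x̄)² = 94.0283 ⇒ m₂ = 15.67139
Σ(xᵢ − x̄)⁴ = 2193.8985 ⇒ m₄ = 365.64976
m₂² = 245.59243
g2 = m₄/m₂² − 3 = 1.48885 − 3 ≈ -1.511

-1.511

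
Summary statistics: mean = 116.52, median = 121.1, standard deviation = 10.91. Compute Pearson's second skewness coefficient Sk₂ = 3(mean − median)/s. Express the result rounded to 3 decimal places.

-1.259

Sk₂ = 3(116.52 − 121.1) / 10.91 = 3 × -4.5800 / 10.91
    = -13.7400 / 10.91 ≈ -1.259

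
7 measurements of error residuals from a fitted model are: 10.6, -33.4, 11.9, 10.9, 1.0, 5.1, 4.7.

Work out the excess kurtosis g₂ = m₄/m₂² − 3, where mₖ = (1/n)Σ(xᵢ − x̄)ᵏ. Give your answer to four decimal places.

1.5915

x̄ = 1.5429
Σ(xᵢ − x̄)² = 1520.7771 ⇒ m₂ = 217.25388
Σ(xᵢ − x̄)⁴ = 1517010.7552 ⇒ m₄ = 216715.82217
m₂² = 47199.24731
g₂ = m₄/m₂² − 3 = 4.59151 − 3 ≈ 1.5915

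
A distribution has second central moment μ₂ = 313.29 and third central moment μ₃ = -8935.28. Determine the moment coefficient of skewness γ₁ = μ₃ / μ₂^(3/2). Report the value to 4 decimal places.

-1.6113

σ = √μ₂ = √313.29 = 17.70000
σ³ = μ₂^(3/2) = 5545.23300
γ₁ = μ₃/σ³ = -8935.28 / 5545.23300 ≈ -1.6113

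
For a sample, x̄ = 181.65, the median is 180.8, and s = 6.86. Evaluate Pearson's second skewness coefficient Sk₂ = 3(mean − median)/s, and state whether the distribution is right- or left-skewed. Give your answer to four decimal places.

Sk₂ = 3(181.65 − 180.8) / 6.86 = 3 × 0.8500 / 6.86
    = 2.5500 / 6.86 ≈ 0.3717
Sk₂ > 0 ⇒ mean > median ⇒ right-skewed (positive skew).

0.3717, right-skewed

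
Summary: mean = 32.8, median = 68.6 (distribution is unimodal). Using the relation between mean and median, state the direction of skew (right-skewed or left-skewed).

left-skewed

mean − median = 32.8 − 68.6 = -35.8
mean < median ⇒ the longer tail is on the left ⇒ left-skewed (negatively skewed).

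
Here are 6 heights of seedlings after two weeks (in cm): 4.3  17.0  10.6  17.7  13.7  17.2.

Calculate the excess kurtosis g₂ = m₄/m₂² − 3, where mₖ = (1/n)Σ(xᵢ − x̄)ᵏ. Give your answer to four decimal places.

x̄ = 13.4167
Σ(xᵢ − x̄)² = 136.6283 ⇒ m₂ = 22.77139
Σ(xᵢ − x̄)⁴ = 7677.1835 ⇒ m₄ = 1279.53059
m₂² = 518.53615
g₂ = m₄/m₂² − 3 = 2.46758 − 3 ≈ -0.5324

-0.5324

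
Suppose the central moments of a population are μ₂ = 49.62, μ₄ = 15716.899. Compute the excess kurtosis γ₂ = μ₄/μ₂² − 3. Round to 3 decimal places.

3.383

μ₂² = 49.62² = 2462.14440
μ₄/μ₂² = 15716.899 / 2462.14440 = 6.38342
γ₂ = 6.38342 − 3 ≈ 3.383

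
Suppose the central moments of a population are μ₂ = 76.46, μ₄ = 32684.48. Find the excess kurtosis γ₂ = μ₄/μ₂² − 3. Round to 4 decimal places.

2.5908

μ₂² = 76.46² = 5846.13160
μ₄/μ₂² = 32684.48 / 5846.13160 = 5.59079
γ₂ = 5.59079 − 3 ≈ 2.5908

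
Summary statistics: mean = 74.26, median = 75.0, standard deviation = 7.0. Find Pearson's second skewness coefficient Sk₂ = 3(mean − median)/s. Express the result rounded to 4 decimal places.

-0.3171

Sk₂ = 3(74.26 − 75.0) / 7.0 = 3 × -0.7400 / 7.0
    = -2.2200 / 7.0 ≈ -0.3171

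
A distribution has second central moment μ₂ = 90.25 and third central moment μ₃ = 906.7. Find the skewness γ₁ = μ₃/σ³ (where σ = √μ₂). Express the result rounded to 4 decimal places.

σ = √μ₂ = √90.25 = 9.50000
σ³ = μ₂^(3/2) = 857.37500
γ₁ = μ₃/σ³ = 906.7 / 857.37500 ≈ 1.0575

1.0575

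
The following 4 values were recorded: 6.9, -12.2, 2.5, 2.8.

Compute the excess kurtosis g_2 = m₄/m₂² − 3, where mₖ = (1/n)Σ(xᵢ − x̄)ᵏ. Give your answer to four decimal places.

x̄ = 0.0000
Σ(xᵢ − x̄)² = 210.5400 ⇒ m₂ = 52.63500
Σ(xᵢ − x̄)⁴ = 24520.5858 ⇒ m₄ = 6130.14645
m₂² = 2770.44323
g_2 = m₄/m₂² − 3 = 2.21270 − 3 ≈ -0.7873

-0.7873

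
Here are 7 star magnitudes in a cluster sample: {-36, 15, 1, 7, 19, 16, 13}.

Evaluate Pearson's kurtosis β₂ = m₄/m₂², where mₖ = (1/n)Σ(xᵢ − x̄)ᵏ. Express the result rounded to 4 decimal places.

4.2537

x̄ = 5.0000
Σ(xᵢ − x̄)² = 2182.0000 ⇒ m₂ = 311.71429
Σ(xᵢ − x̄)⁴ = 2893186.0000 ⇒ m₄ = 413312.28571
m₂² = 97165.79592
β₂ = m₄/m₂² = 413312.28571 / 97165.79592 ≈ 4.2537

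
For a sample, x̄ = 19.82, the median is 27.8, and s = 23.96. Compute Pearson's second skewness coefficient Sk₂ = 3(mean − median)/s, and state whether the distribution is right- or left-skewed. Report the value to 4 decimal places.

-0.9992, left-skewed

Sk₂ = 3(19.82 − 27.8) / 23.96 = 3 × -7.9800 / 23.96
    = -23.9400 / 23.96 ≈ -0.9992
Sk₂ < 0 ⇒ mean < median ⇒ left-skewed (negative skew).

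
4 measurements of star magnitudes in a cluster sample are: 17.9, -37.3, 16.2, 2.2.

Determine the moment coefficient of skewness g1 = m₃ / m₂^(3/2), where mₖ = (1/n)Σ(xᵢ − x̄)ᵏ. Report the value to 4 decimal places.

-0.9183

x̄ = (17.9 - 37.3 + 16.2 + 2.2) / 4 = -0.2500
deviations (xᵢ − x̄): 18.1500, -37.0500, 16.4500, 2.4500
Σ(xᵢ − x̄)² = 1978.7300 ⇒ m₂ = 1978.7300/4 = 494.68250
Σ(xᵢ − x̄)³ = -40413.4920 ⇒ m₃ = -40413.4920/4 = -10103.37300
m₂^(3/2) = 494.68250^(1.5) = 11002.46056
g1 = m₃ / m₂^(3/2) = -10103.37300 / 11002.46056 ≈ -0.9183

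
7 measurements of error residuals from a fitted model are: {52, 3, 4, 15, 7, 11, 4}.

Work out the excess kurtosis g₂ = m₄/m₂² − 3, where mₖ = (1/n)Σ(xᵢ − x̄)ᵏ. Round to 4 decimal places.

x̄ = 13.7143
Σ(xᵢ − x̄)² = 1823.4286 ⇒ m₂ = 260.48980
Σ(xᵢ − x̄)⁴ = 2181635.5335 ⇒ m₄ = 311662.21908
m₂² = 67854.93378
g₂ = m₄/m₂² − 3 = 4.59307 − 3 ≈ 1.5931

1.5931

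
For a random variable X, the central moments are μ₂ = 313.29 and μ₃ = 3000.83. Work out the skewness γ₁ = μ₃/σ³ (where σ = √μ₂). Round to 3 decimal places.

0.541

σ = √μ₂ = √313.29 = 17.70000
σ³ = μ₂^(3/2) = 5545.23300
γ₁ = μ₃/σ³ = 3000.83 / 5545.23300 ≈ 0.541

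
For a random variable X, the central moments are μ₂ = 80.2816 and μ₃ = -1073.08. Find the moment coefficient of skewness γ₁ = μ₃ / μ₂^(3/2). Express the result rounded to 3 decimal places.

-1.492

σ = √μ₂ = √80.2816 = 8.96000
σ³ = μ₂^(3/2) = 719.32314
γ₁ = μ₃/σ³ = -1073.08 / 719.32314 ≈ -1.492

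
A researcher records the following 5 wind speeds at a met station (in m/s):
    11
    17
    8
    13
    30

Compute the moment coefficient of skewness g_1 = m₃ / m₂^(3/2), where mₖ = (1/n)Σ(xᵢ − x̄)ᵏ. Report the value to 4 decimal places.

0.9975

x̄ = (11 + 17 + 8 + 13 + 30) / 5 = 15.8000
deviations (xᵢ − x̄): -4.8000, 1.2000, -7.8000, -2.8000, 14.2000
Σ(xᵢ − x̄)² = 294.8000 ⇒ m₂ = 294.8000/5 = 58.96000
Σ(xᵢ − x̄)³ = 2257.9200 ⇒ m₃ = 2257.9200/5 = 451.58400
m₂^(3/2) = 58.96000^(1.5) = 452.72681
g_1 = m₃ / m₂^(3/2) = 451.58400 / 452.72681 ≈ 0.9975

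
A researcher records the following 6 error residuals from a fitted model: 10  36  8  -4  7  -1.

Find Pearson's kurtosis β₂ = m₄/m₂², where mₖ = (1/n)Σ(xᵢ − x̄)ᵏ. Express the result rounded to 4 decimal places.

3.2705

x̄ = 9.3333
Σ(xᵢ − x̄)² = 1003.3333 ⇒ m₂ = 167.22222
Σ(xᵢ − x̄)⁴ = 548718.4444 ⇒ m₄ = 91453.07407
m₂² = 27963.27160
β₂ = m₄/m₂² = 91453.07407 / 27963.27160 ≈ 3.2705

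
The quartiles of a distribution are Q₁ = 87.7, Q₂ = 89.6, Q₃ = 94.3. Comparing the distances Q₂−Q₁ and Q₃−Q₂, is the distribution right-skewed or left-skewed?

Q₂ − Q₁ = 1.9;  Q₃ − Q₂ = 4.7
Q₃ − Q₂ > Q₂ − Q₁ ⇒ the upper half is more spread out ⇒ right-skewed.

right-skewed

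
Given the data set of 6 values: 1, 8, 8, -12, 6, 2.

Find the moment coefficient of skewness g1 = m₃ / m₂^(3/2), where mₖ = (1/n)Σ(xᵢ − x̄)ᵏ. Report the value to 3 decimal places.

x̄ = (1 + 8 + 8 - 12 + 6 + 2) / 6 = 2.1667
deviations (xᵢ − x̄): -1.1667, 5.8333, 5.8333, -14.1667, 3.8333, -0.1667
Σ(xᵢ − x̄)² = 284.8333 ⇒ m₂ = 284.8333/6 = 47.47222
Σ(xᵢ − x̄)³ = -2391.4444 ⇒ m₃ = -2391.4444/6 = -398.57407
m₂^(3/2) = 47.47222^(1.5) = 327.08403
g1 = m₃ / m₂^(3/2) = -398.57407 / 327.08403 ≈ -1.219

-1.219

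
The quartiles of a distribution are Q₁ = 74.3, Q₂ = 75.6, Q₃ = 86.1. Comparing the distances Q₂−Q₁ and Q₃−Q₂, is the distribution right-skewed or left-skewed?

right-skewed

Q₂ − Q₁ = 1.3;  Q₃ − Q₂ = 10.5
Q₃ − Q₂ > Q₂ − Q₁ ⇒ the upper half is more spread out ⇒ right-skewed.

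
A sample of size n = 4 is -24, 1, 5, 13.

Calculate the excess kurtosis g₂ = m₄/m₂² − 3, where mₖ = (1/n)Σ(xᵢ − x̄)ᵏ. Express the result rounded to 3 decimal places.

x̄ = -1.2500
Σ(xᵢ − x̄)² = 764.7500 ⇒ m₂ = 191.18750
Σ(xᵢ − x̄)⁴ = 310656.8281 ⇒ m₄ = 77664.20703
m₂² = 36552.66016
g₂ = m₄/m₂² − 3 = 2.12472 − 3 ≈ -0.875

-0.875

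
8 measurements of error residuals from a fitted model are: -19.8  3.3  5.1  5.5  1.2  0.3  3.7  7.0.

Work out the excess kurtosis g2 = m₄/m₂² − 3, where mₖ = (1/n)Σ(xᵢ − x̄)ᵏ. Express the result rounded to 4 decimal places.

2.4194

x̄ = 0.7875
Σ(xᵢ − x̄)² = 518.4488 ⇒ m₂ = 64.80609
Σ(xᵢ − x̄)⁴ = 182085.2459 ⇒ m₄ = 22760.65574
m₂² = 4199.82979
g2 = m₄/m₂² − 3 = 5.41942 − 3 ≈ 2.4194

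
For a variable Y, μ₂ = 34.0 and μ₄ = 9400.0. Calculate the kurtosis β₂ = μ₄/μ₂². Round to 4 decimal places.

μ₂² = 34.0² = 1156.00000
μ₄/μ₂² = 9400.0 / 1156.00000 = 8.13149
β₂ ≈ 8.1315

8.1315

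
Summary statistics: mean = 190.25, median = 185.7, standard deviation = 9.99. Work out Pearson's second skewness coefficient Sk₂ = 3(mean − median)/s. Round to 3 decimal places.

Sk₂ = 3(190.25 − 185.7) / 9.99 = 3 × 4.5500 / 9.99
    = 13.6500 / 9.99 ≈ 1.366

1.366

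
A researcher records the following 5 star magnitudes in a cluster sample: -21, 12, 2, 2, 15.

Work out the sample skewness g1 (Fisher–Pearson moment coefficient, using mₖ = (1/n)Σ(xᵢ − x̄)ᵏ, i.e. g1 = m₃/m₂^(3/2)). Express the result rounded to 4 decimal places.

x̄ = (-21 + 12 + 2 + 2 + 15) / 5 = 2.0000
deviations (xᵢ − x̄): -23.0000, 10.0000, 0.0000, 0.0000, 13.0000
Σ(xᵢ − x̄)² = 798.0000 ⇒ m₂ = 798.0000/5 = 159.60000
Σ(xᵢ − x̄)³ = -8970.0000 ⇒ m₃ = -8970.0000/5 = -1794.00000
m₂^(3/2) = 159.60000^(1.5) = 2016.27298
g1 = m₃ / m₂^(3/2) = -1794.00000 / 2016.27298 ≈ -0.8898

-0.8898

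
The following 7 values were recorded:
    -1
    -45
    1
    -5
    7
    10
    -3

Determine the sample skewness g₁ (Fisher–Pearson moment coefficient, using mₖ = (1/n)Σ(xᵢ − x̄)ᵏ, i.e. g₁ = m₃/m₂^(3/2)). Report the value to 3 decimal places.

x̄ = (-1 - 45 + 1 - 5 + 7 + 10 - 3) / 7 = -5.1429
deviations (xᵢ − x̄): 4.1429, -39.8571, 6.1429, 0.1429, 12.1429, 15.1429, 2.1429
Σ(xᵢ − x̄)² = 2024.8571 ⇒ m₂ = 2024.8571/7 = 289.26531
Σ(xᵢ − x̄)³ = -57741.1837 ⇒ m₃ = -57741.1837/7 = -8248.74052
m₂^(3/2) = 289.26531^(1.5) = 4919.76686
g₁ = m₃ / m₂^(3/2) = -8248.74052 / 4919.76686 ≈ -1.677

-1.677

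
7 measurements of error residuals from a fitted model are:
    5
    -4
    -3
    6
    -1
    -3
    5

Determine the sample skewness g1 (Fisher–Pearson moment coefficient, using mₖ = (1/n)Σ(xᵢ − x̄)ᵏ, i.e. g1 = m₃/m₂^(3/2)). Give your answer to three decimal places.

0.193

x̄ = (5 - 4 - 3 + 6 - 1 - 3 + 5) / 7 = 0.7143
deviations (xᵢ − x̄): 4.2857, -4.7143, -3.7143, 5.2857, -1.7143, -3.7143, 4.2857
Σ(xᵢ − x̄)² = 117.4286 ⇒ m₂ = 117.4286/7 = 16.77551
Σ(xᵢ − x̄)³ = 92.8163 ⇒ m₃ = 92.8163/7 = 13.25948
m₂^(3/2) = 16.77551^(1.5) = 68.70900
g1 = m₃ / m₂^(3/2) = 13.25948 / 68.70900 ≈ 0.193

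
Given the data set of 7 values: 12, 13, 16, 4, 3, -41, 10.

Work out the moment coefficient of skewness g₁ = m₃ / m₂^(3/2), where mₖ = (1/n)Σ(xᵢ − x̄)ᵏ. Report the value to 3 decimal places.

-1.805

x̄ = (12 + 13 + 16 + 4 + 3 - 41 + 10) / 7 = 2.4286
deviations (xᵢ − x̄): 9.5714, 10.5714, 13.5714, 1.5714, 0.5714, -43.4286, 7.5714
Σ(xᵢ − x̄)² = 2333.7143 ⇒ m₂ = 2333.7143/7 = 333.38776
Σ(xᵢ − x̄)³ = -76912.0408 ⇒ m₃ = -76912.0408/7 = -10987.43440
m₂^(3/2) = 333.38776^(1.5) = 6087.29666
g₁ = m₃ / m₂^(3/2) = -10987.43440 / 6087.29666 ≈ -1.805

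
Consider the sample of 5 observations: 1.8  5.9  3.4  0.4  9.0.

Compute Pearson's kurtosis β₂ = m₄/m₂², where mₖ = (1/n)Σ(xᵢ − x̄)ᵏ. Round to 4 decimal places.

1.8385

x̄ = 4.1000
Σ(xᵢ − x̄)² = 46.7200 ⇒ m₂ = 9.34400
Σ(xᵢ − x̄)⁴ = 802.6180 ⇒ m₄ = 160.52360
m₂² = 87.31034
β₂ = m₄/m₂² = 160.52360 / 87.31034 ≈ 1.8385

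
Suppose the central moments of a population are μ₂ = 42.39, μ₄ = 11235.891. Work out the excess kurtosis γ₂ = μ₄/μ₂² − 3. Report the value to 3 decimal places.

μ₂² = 42.39² = 1796.91210
μ₄/μ₂² = 11235.891 / 1796.91210 = 6.25289
γ₂ = 6.25289 − 3 ≈ 3.253

3.253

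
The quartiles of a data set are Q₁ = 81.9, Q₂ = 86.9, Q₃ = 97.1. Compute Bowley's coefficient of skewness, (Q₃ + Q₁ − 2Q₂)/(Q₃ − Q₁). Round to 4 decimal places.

0.3421

numerator: Q₃ + Q₁ − 2Q₂ = 97.1 + 81.9 − 2×86.9 = 5.2000
denominator: Q₃ − Q₁ = 97.1 − 81.9 = 15.2000
Bowley skewness = 5.2000 / 15.2000 ≈ 0.3421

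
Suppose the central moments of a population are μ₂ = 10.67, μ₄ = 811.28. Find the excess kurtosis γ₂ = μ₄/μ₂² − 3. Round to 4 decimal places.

4.1259

μ₂² = 10.67² = 113.84890
μ₄/μ₂² = 811.28 / 113.84890 = 7.12594
γ₂ = 7.12594 − 3 ≈ 4.1259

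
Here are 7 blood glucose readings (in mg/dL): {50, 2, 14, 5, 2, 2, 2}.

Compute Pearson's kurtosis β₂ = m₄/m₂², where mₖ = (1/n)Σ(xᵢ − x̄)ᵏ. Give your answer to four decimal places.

x̄ = 11.0000
Σ(xᵢ − x̄)² = 1890.0000 ⇒ m₂ = 270.00000
Σ(xᵢ − x̄)⁴ = 2341062.0000 ⇒ m₄ = 334437.42857
m₂² = 72900.00000
β₂ = m₄/m₂² = 334437.42857 / 72900.00000 ≈ 4.5876

4.5876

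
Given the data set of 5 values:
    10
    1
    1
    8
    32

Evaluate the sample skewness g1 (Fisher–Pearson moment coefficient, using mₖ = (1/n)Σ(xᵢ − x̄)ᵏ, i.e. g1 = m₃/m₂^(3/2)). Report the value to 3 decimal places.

x̄ = (10 + 1 + 1 + 8 + 32) / 5 = 10.4000
deviations (xᵢ − x̄): -0.4000, -9.4000, -9.4000, -2.4000, 21.6000
Σ(xᵢ − x̄)² = 649.2000 ⇒ m₂ = 649.2000/5 = 129.84000
Σ(xᵢ − x̄)³ = 8402.6400 ⇒ m₃ = 8402.6400/5 = 1680.52800
m₂^(3/2) = 129.84000^(1.5) = 1479.49247
g1 = m₃ / m₂^(3/2) = 1680.52800 / 1479.49247 ≈ 1.136

1.136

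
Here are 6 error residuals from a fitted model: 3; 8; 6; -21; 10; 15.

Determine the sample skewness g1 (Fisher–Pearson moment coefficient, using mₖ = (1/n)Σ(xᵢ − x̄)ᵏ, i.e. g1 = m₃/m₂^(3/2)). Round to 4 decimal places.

x̄ = (3 + 8 + 6 - 21 + 10 + 15) / 6 = 3.5000
deviations (xᵢ − x̄): -0.5000, 4.5000, 2.5000, -24.5000, 6.5000, 11.5000
Σ(xᵢ − x̄)² = 801.5000 ⇒ m₂ = 801.5000/6 = 133.58333
Σ(xᵢ − x̄)³ = -12804.0000 ⇒ m₃ = -12804.0000/6 = -2134.00000
m₂^(3/2) = 133.58333^(1.5) = 1543.93287
g1 = m₃ / m₂^(3/2) = -2134.00000 / 1543.93287 ≈ -1.3822

-1.3822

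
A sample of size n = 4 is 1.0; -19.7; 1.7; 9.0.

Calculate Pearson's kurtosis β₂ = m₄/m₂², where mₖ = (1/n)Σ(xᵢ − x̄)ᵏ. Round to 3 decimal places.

2.166

x̄ = -2.0000
Σ(xᵢ − x̄)² = 456.9800 ⇒ m₂ = 114.24500
Σ(xᵢ − x̄)⁴ = 113060.0402 ⇒ m₄ = 28265.01005
m₂² = 13051.92002
β₂ = m₄/m₂² = 28265.01005 / 13051.92002 ≈ 2.166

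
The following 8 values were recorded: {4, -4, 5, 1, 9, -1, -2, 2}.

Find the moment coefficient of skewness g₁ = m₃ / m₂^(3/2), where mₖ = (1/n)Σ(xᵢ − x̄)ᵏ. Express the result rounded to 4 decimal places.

0.3354

x̄ = (4 - 4 + 5 + 1 + 9 - 1 - 2 + 2) / 8 = 1.7500
deviations (xᵢ − x̄): 2.2500, -5.7500, 3.2500, -0.7500, 7.2500, -2.7500, -3.7500, 0.2500
Σ(xᵢ − x̄)² = 123.5000 ⇒ m₂ = 123.5000/8 = 15.43750
Σ(xᵢ − x̄)³ = 162.7500 ⇒ m₃ = 162.7500/8 = 20.34375
m₂^(3/2) = 15.43750^(1.5) = 60.65484
g₁ = m₃ / m₂^(3/2) = 20.34375 / 60.65484 ≈ 0.3354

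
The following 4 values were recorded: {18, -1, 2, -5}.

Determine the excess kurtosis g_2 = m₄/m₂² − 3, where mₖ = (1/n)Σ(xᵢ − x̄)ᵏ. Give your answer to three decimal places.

x̄ = 3.5000
Σ(xᵢ − x̄)² = 305.0000 ⇒ m₂ = 76.25000
Σ(xᵢ − x̄)⁴ = 49840.2500 ⇒ m₄ = 12460.06250
m₂² = 5814.06250
g_2 = m₄/m₂² − 3 = 2.14309 − 3 ≈ -0.857

-0.857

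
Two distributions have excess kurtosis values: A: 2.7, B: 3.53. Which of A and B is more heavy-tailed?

Higher excess kurtosis ⇒ heavier tails relative to the normal distribution.
2.7 vs 3.53: the larger is 3.53, so B has heavier tails.

B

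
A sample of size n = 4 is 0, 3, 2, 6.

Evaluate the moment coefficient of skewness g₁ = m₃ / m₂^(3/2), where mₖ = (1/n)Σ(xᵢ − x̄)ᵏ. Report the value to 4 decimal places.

x̄ = (0 + 3 + 2 + 6) / 4 = 2.7500
deviations (xᵢ − x̄): -2.7500, 0.2500, -0.7500, 3.2500
Σ(xᵢ − x̄)² = 18.7500 ⇒ m₂ = 18.7500/4 = 4.68750
Σ(xᵢ − x̄)³ = 13.1250 ⇒ m₃ = 13.1250/4 = 3.28125
m₂^(3/2) = 4.68750^(1.5) = 10.14874
g₁ = m₃ / m₂^(3/2) = 3.28125 / 10.14874 ≈ 0.3233

0.3233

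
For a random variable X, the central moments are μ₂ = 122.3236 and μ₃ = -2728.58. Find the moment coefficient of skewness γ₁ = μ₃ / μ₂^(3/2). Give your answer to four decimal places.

σ = √μ₂ = √122.3236 = 11.06000
σ³ = μ₂^(3/2) = 1352.89902
γ₁ = μ₃/σ³ = -2728.58 / 1352.89902 ≈ -2.0168

-2.0168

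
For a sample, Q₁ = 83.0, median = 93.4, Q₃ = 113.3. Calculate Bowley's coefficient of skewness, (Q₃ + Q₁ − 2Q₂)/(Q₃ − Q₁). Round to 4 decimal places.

numerator: Q₃ + Q₁ − 2Q₂ = 113.3 + 83.0 − 2×93.4 = 9.5000
denominator: Q₃ − Q₁ = 113.3 − 83.0 = 30.3000
Bowley skewness = 9.5000 / 30.3000 ≈ 0.3135

0.3135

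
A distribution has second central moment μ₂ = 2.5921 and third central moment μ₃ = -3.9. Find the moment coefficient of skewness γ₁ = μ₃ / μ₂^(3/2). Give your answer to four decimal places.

σ = √μ₂ = √2.5921 = 1.61000
σ³ = μ₂^(3/2) = 4.17328
γ₁ = μ₃/σ³ = -3.9 / 4.17328 ≈ -0.9345

-0.9345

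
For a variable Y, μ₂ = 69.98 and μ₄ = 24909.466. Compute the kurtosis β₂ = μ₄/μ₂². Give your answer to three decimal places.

5.086

μ₂² = 69.98² = 4897.20040
μ₄/μ₂² = 24909.466 / 4897.20040 = 5.08647
β₂ ≈ 5.086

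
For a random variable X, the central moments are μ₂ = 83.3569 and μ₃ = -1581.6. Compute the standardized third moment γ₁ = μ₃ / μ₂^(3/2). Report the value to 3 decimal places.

σ = √μ₂ = √83.3569 = 9.13000
σ³ = μ₂^(3/2) = 761.04850
γ₁ = μ₃/σ³ = -1581.6 / 761.04850 ≈ -2.078

-2.078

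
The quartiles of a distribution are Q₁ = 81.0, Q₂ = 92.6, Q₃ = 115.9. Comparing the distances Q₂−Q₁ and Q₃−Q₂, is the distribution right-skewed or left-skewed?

right-skewed

Q₂ − Q₁ = 11.6;  Q₃ − Q₂ = 23.3
Q₃ − Q₂ > Q₂ − Q₁ ⇒ the upper half is more spread out ⇒ right-skewed.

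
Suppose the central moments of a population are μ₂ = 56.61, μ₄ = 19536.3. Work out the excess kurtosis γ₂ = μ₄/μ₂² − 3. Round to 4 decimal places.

3.0962

μ₂² = 56.61² = 3204.69210
μ₄/μ₂² = 19536.3 / 3204.69210 = 6.09616
γ₂ = 6.09616 − 3 ≈ 3.0962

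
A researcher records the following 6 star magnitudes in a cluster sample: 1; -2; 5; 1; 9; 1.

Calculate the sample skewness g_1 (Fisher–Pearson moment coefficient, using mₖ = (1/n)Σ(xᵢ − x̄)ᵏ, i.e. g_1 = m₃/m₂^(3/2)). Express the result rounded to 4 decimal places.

0.7057

x̄ = (1 - 2 + 5 + 1 + 9 + 1) / 6 = 2.5000
deviations (xᵢ − x̄): -1.5000, -4.5000, 2.5000, -1.5000, 6.5000, -1.5000
Σ(xᵢ − x̄)² = 75.5000 ⇒ m₂ = 75.5000/6 = 12.58333
Σ(xᵢ − x̄)³ = 189.0000 ⇒ m₃ = 189.0000/6 = 31.50000
m₂^(3/2) = 12.58333^(1.5) = 44.63685
g_1 = m₃ / m₂^(3/2) = 31.50000 / 44.63685 ≈ 0.7057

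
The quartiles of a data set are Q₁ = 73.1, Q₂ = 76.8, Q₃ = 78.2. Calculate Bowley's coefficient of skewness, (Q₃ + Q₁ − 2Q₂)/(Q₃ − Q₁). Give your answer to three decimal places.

numerator: Q₃ + Q₁ − 2Q₂ = 78.2 + 73.1 − 2×76.8 = -2.3000
denominator: Q₃ − Q₁ = 78.2 − 73.1 = 5.1000
Bowley skewness = -2.3000 / 5.1000 ≈ -0.451

-0.451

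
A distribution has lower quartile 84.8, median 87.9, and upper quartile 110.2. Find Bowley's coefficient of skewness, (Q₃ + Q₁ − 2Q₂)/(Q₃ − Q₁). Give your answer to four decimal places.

numerator: Q₃ + Q₁ − 2Q₂ = 110.2 + 84.8 − 2×87.9 = 19.2000
denominator: Q₃ − Q₁ = 110.2 − 84.8 = 25.4000
Bowley skewness = 19.2000 / 25.4000 ≈ 0.7559

0.7559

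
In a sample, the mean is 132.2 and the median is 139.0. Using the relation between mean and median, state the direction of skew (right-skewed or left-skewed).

left-skewed

mean − median = 132.2 − 139.0 = -6.8
mean < median ⇒ the longer tail is on the left ⇒ left-skewed (negatively skewed).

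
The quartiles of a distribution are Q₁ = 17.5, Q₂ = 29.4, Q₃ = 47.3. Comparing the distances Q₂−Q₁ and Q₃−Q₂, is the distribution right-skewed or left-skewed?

right-skewed

Q₂ − Q₁ = 11.9;  Q₃ − Q₂ = 17.9
Q₃ − Q₂ > Q₂ − Q₁ ⇒ the upper half is more spread out ⇒ right-skewed.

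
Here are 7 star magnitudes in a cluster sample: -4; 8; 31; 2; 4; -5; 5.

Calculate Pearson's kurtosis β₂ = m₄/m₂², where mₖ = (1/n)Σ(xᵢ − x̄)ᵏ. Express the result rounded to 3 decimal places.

x̄ = 5.8571
Σ(xᵢ − x̄)² = 870.8571 ⇒ m₂ = 124.40816
Σ(xᵢ − x̄)⁴ = 423221.0729 ⇒ m₄ = 60460.15327
m₂² = 15477.39109
β₂ = m₄/m₂² = 60460.15327 / 15477.39109 ≈ 3.906

3.906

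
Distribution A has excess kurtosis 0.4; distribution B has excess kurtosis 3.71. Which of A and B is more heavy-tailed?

B

Higher excess kurtosis ⇒ heavier tails relative to the normal distribution.
0.4 vs 3.71: the larger is 3.71, so B has heavier tails.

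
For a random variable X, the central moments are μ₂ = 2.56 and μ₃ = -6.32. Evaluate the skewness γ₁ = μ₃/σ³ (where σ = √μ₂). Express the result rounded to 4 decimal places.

σ = √μ₂ = √2.56 = 1.60000
σ³ = μ₂^(3/2) = 4.09600
γ₁ = μ₃/σ³ = -6.32 / 4.09600 ≈ -1.5430

-1.5430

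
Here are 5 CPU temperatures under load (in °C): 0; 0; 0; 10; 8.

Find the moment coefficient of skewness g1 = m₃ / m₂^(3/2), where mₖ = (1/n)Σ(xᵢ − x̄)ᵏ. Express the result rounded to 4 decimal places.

x̄ = (0 + 0 + 0 + 10 + 8) / 5 = 3.6000
deviations (xᵢ − x̄): -3.6000, -3.6000, -3.6000, 6.4000, 4.4000
Σ(xᵢ − x̄)² = 99.2000 ⇒ m₂ = 99.2000/5 = 19.84000
Σ(xᵢ − x̄)³ = 207.3600 ⇒ m₃ = 207.3600/5 = 41.47200
m₂^(3/2) = 19.84000^(1.5) = 88.37156
g1 = m₃ / m₂^(3/2) = 41.47200 / 88.37156 ≈ 0.4693

0.4693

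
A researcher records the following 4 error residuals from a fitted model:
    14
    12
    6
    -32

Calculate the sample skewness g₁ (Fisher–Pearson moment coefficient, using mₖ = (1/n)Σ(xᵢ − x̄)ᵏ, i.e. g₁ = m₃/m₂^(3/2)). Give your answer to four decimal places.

-1.0721

x̄ = (14 + 12 + 6 - 32) / 4 = 0.0000
deviations (xᵢ − x̄): 14.0000, 12.0000, 6.0000, -32.0000
Σ(xᵢ − x̄)² = 1400.0000 ⇒ m₂ = 1400.0000/4 = 350.00000
Σ(xᵢ − x̄)³ = -28080.0000 ⇒ m₃ = -28080.0000/4 = -7020.00000
m₂^(3/2) = 350.00000^(1.5) = 6547.90043
g₁ = m₃ / m₂^(3/2) = -7020.00000 / 6547.90043 ≈ -1.0721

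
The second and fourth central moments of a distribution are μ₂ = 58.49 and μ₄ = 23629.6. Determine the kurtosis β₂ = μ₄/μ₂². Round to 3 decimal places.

μ₂² = 58.49² = 3421.08010
μ₄/μ₂² = 23629.6 / 3421.08010 = 6.90706
β₂ ≈ 6.907

6.907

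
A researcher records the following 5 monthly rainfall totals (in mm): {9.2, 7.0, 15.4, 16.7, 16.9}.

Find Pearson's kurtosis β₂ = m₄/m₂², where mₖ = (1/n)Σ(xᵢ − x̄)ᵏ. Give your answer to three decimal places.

x̄ = 13.0400
Σ(xᵢ − x̄)² = 85.0920 ⇒ m₂ = 17.01840
Σ(xᵢ − x̄)⁴ = 1980.8005 ⇒ m₄ = 396.16010
m₂² = 289.62594
β₂ = m₄/m₂² = 396.16010 / 289.62594 ≈ 1.368

1.368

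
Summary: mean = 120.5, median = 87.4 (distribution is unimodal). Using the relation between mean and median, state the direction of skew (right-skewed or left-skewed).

right-skewed

mean − median = 120.5 − 87.4 = 33.1
mean > median ⇒ the longer tail is on the right ⇒ right-skewed (positively skewed).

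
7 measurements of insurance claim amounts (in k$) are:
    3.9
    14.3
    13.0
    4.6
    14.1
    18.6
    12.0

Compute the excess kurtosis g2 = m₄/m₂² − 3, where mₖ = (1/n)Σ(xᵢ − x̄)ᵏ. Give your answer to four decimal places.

x̄ = 11.5000
Σ(xᵢ − x̄)² = 172.8800 ⇒ m₂ = 24.69714
Σ(xᵢ − x̄)⁴ = 8256.3860 ⇒ m₄ = 1179.48371
m₂² = 609.94887
g2 = m₄/m₂² − 3 = 1.93374 − 3 ≈ -1.0663

-1.0663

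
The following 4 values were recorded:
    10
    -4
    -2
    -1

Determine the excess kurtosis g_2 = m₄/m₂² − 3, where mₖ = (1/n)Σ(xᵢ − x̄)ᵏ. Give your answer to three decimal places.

x̄ = 0.7500
Σ(xᵢ − x̄)² = 118.7500 ⇒ m₂ = 29.68750
Σ(xᵢ − x̄)⁴ = 7896.5781 ⇒ m₄ = 1974.14453
m₂² = 881.34766
g_2 = m₄/m₂² − 3 = 2.23992 − 3 ≈ -0.760

-0.760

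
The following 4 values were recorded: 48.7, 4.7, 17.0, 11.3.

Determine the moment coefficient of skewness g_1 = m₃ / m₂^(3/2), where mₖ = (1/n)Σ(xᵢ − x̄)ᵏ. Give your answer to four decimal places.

x̄ = (48.7 + 4.7 + 17.0 + 11.3) / 4 = 20.4250
deviations (xᵢ − x̄): 28.2750, -15.7250, -3.4250, -9.1250
Σ(xᵢ − x̄)² = 1141.7475 ⇒ m₂ = 1141.7475/4 = 285.43688
Σ(xᵢ − x̄)³ = 17916.7879 ⇒ m₃ = 17916.7879/4 = 4479.19697
m₂^(3/2) = 285.43688^(1.5) = 4822.42095
g_1 = m₃ / m₂^(3/2) = 4479.19697 / 4822.42095 ≈ 0.9288

0.9288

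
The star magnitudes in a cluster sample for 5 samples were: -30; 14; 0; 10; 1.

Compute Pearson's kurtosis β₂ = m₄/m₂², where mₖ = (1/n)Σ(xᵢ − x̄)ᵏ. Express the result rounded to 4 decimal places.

2.7186

x̄ = -1.0000
Σ(xᵢ − x̄)² = 1192.0000 ⇒ m₂ = 238.40000
Σ(xᵢ − x̄)⁴ = 772564.0000 ⇒ m₄ = 154512.80000
m₂² = 56834.56000
β₂ = m₄/m₂² = 154512.80000 / 56834.56000 ≈ 2.7186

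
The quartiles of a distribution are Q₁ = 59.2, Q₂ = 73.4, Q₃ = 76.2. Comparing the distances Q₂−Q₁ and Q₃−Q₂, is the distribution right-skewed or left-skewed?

left-skewed

Q₂ − Q₁ = 14.2;  Q₃ − Q₂ = 2.8
Q₂ − Q₁ > Q₃ − Q₂ ⇒ the lower half is more spread out ⇒ left-skewed.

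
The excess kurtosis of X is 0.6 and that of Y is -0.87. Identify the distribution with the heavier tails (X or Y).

X

Higher excess kurtosis ⇒ heavier tails relative to the normal distribution.
0.6 vs -0.87: the larger is 0.6, so X has heavier tails. (X is leptokurtic — heavier-than-normal tails; the other is platykurtic.)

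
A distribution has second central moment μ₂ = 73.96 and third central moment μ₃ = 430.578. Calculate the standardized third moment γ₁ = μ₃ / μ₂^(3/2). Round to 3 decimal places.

σ = √μ₂ = √73.96 = 8.60000
σ³ = μ₂^(3/2) = 636.05600
γ₁ = μ₃/σ³ = 430.578 / 636.05600 ≈ 0.677

0.677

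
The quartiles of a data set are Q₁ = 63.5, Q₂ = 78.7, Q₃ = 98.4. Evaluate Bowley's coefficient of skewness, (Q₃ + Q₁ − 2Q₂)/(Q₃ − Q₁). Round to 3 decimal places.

numerator: Q₃ + Q₁ − 2Q₂ = 98.4 + 63.5 − 2×78.7 = 4.5000
denominator: Q₃ − Q₁ = 98.4 − 63.5 = 34.9000
Bowley skewness = 4.5000 / 34.9000 ≈ 0.129

0.129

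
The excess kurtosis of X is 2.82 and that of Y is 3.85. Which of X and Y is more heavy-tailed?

Higher excess kurtosis ⇒ heavier tails relative to the normal distribution.
2.82 vs 3.85: the larger is 3.85, so Y has heavier tails.

Y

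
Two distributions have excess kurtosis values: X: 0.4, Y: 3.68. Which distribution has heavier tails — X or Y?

Higher excess kurtosis ⇒ heavier tails relative to the normal distribution.
0.4 vs 3.68: the larger is 3.68, so Y has heavier tails.

Y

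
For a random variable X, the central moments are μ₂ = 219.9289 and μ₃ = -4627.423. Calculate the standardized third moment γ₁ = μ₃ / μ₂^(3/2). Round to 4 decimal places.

σ = √μ₂ = √219.9289 = 14.83000
σ³ = μ₂^(3/2) = 3261.54559
γ₁ = μ₃/σ³ = -4627.423 / 3261.54559 ≈ -1.4188

-1.4188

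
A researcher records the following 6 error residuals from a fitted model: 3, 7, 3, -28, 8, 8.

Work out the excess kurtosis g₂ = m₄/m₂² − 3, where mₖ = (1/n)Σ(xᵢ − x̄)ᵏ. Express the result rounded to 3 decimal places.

1.003

x̄ = 0.1667
Σ(xᵢ − x̄)² = 978.8333 ⇒ m₂ = 163.13889
Σ(xᵢ − x̄)⁴ = 639261.4861 ⇒ m₄ = 106543.58102
m₂² = 26614.29707
g₂ = m₄/m₂² − 3 = 4.00325 − 3 ≈ 1.003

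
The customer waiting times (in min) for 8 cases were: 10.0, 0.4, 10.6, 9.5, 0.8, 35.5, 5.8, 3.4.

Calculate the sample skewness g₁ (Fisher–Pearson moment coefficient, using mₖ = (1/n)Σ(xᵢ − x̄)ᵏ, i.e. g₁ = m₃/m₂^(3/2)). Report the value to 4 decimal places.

x̄ = (10.0 + 0.4 + 10.6 + 9.5 + 0.8 + 35.5 + 5.8 + 3.4) / 8 = 9.5000
deviations (xᵢ − x̄): 0.5000, -9.1000, 1.1000, 0.0000, -8.7000, 26.0000, -3.7000, -6.1000
Σ(xᵢ − x̄)² = 886.8600 ⇒ m₂ = 886.8600/8 = 110.85750
Σ(xᵢ − x̄)³ = 15887.7480 ⇒ m₃ = 15887.7480/8 = 1985.96850
m₂^(3/2) = 110.85750^(1.5) = 1167.20629
g₁ = m₃ / m₂^(3/2) = 1985.96850 / 1167.20629 ≈ 1.7015

1.7015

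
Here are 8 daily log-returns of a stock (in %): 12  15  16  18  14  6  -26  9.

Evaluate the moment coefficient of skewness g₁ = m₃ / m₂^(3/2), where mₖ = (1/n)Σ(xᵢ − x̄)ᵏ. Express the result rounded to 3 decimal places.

-1.953

x̄ = (12 + 15 + 16 + 18 + 14 + 6 - 26 + 9) / 8 = 8.0000
deviations (xᵢ − x̄): 4.0000, 7.0000, 8.0000, 10.0000, 6.0000, -2.0000, -34.0000, 1.0000
Σ(xᵢ − x̄)² = 1426.0000 ⇒ m₂ = 1426.0000/8 = 178.25000
Σ(xᵢ − x̄)³ = -37176.0000 ⇒ m₃ = -37176.0000/8 = -4647.00000
m₂^(3/2) = 178.25000^(1.5) = 2379.82108
g₁ = m₃ / m₂^(3/2) = -4647.00000 / 2379.82108 ≈ -1.953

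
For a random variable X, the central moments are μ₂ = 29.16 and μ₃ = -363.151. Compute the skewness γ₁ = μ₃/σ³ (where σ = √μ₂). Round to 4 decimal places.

σ = √μ₂ = √29.16 = 5.40000
σ³ = μ₂^(3/2) = 157.46400
γ₁ = μ₃/σ³ = -363.151 / 157.46400 ≈ -2.3062

-2.3062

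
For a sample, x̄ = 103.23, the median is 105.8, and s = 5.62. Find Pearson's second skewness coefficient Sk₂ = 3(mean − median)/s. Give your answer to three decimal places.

Sk₂ = 3(103.23 − 105.8) / 5.62 = 3 × -2.5700 / 5.62
    = -7.7100 / 5.62 ≈ -1.372

-1.372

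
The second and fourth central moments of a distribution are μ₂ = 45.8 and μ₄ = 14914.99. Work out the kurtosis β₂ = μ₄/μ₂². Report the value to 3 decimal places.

7.110

μ₂² = 45.8² = 2097.64000
μ₄/μ₂² = 14914.99 / 2097.64000 = 7.11037
β₂ ≈ 7.110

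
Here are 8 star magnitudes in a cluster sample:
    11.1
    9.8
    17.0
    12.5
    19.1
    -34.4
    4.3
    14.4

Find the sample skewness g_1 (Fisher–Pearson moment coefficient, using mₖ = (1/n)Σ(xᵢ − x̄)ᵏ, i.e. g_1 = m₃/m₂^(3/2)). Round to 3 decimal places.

-1.967

x̄ = (11.1 + 9.8 + 17.0 + 12.5 + 19.1 - 34.4 + 4.3 + 14.4) / 8 = 6.7250
deviations (xᵢ − x̄): 4.3750, 3.0750, 10.2750, 5.7750, 12.3750, -41.1250, -2.4250, 7.6750
Σ(xᵢ − x̄)² = 2076.7150 ⇒ m₂ = 2076.7150/8 = 259.58938
Σ(xᵢ − x̄)³ = -65830.1378 ⇒ m₃ = -65830.1378/8 = -8228.76722
m₂^(3/2) = 259.58938^(1.5) = 4182.44626
g_1 = m₃ / m₂^(3/2) = -8228.76722 / 4182.44626 ≈ -1.967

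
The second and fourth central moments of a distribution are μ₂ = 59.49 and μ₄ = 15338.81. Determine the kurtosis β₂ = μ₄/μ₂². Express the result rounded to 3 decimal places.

4.334

μ₂² = 59.49² = 3539.06010
μ₄/μ₂² = 15338.81 / 3539.06010 = 4.33415
β₂ ≈ 4.334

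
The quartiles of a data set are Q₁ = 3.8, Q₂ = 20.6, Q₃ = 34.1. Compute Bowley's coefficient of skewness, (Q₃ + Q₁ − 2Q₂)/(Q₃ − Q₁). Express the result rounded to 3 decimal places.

-0.109

numerator: Q₃ + Q₁ − 2Q₂ = 34.1 + 3.8 − 2×20.6 = -3.3000
denominator: Q₃ − Q₁ = 34.1 − 3.8 = 30.3000
Bowley skewness = -3.3000 / 30.3000 ≈ -0.109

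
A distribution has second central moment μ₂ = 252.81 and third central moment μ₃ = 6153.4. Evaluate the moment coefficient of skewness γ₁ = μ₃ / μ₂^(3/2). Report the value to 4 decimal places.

1.5308

σ = √μ₂ = √252.81 = 15.90000
σ³ = μ₂^(3/2) = 4019.67900
γ₁ = μ₃/σ³ = 6153.4 / 4019.67900 ≈ 1.5308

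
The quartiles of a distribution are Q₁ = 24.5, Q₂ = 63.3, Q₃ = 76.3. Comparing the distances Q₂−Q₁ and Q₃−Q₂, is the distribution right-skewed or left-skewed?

left-skewed

Q₂ − Q₁ = 38.8;  Q₃ − Q₂ = 13.0
Q₂ − Q₁ > Q₃ − Q₂ ⇒ the lower half is more spread out ⇒ left-skewed.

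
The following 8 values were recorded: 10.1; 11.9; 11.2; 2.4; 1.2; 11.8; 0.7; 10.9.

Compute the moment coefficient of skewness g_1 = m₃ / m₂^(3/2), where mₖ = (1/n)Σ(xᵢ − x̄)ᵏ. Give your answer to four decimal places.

x̄ = (10.1 + 11.9 + 11.2 + 2.4 + 1.2 + 11.8 + 0.7 + 10.9) / 8 = 7.5250
deviations (xᵢ − x̄): 2.5750, 4.3750, 3.6750, -5.1250, -6.3250, 4.2750, -6.8250, 3.3750
Σ(xᵢ − x̄)² = 181.7950 ⇒ m₂ = 181.7950/8 = 22.72438
Σ(xᵢ − x̄)³ = -438.5408 ⇒ m₃ = -438.5408/8 = -54.81759
m₂^(3/2) = 22.72438^(1.5) = 108.32730
g_1 = m₃ / m₂^(3/2) = -54.81759 / 108.32730 ≈ -0.5060

-0.5060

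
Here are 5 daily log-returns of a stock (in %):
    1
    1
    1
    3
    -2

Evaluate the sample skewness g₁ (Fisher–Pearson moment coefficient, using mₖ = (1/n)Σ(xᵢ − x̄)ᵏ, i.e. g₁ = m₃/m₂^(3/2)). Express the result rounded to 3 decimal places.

-0.551

x̄ = (1 + 1 + 1 + 3 - 2) / 5 = 0.8000
deviations (xᵢ − x̄): 0.2000, 0.2000, 0.2000, 2.2000, -2.8000
Σ(xᵢ − x̄)² = 12.8000 ⇒ m₂ = 12.8000/5 = 2.56000
Σ(xᵢ − x̄)³ = -11.2800 ⇒ m₃ = -11.2800/5 = -2.25600
m₂^(3/2) = 2.56000^(1.5) = 4.09600
g₁ = m₃ / m₂^(3/2) = -2.25600 / 4.09600 ≈ -0.551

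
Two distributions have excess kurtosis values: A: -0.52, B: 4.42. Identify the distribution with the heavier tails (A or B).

Higher excess kurtosis ⇒ heavier tails relative to the normal distribution.
-0.52 vs 4.42: the larger is 4.42, so B has heavier tails. (B is leptokurtic — heavier-than-normal tails; the other is platykurtic.)

B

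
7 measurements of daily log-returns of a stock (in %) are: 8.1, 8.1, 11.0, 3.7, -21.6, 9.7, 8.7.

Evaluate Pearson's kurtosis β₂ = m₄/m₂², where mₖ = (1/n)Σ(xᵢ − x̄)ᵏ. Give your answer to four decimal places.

x̄ = 3.9571
Σ(xᵢ − x̄)² = 792.6371 ⇒ m₂ = 113.23388
Σ(xᵢ − x̄)⁴ = 431271.0702 ⇒ m₄ = 61610.15289
m₂² = 12821.91103
β₂ = m₄/m₂² = 61610.15289 / 12821.91103 ≈ 4.8051

4.8051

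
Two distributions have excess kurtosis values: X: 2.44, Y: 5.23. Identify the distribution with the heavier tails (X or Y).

Y

Higher excess kurtosis ⇒ heavier tails relative to the normal distribution.
2.44 vs 5.23: the larger is 5.23, so Y has heavier tails.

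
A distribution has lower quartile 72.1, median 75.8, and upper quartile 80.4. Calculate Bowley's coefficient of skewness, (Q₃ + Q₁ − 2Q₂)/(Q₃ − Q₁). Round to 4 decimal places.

numerator: Q₃ + Q₁ − 2Q₂ = 80.4 + 72.1 − 2×75.8 = 0.9000
denominator: Q₃ − Q₁ = 80.4 − 72.1 = 8.3000
Bowley skewness = 0.9000 / 8.3000 ≈ 0.1084

0.1084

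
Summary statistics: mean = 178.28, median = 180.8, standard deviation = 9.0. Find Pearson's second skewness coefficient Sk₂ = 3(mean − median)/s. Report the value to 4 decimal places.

-0.8400

Sk₂ = 3(178.28 − 180.8) / 9.0 = 3 × -2.5200 / 9.0
    = -7.5600 / 9.0 ≈ -0.8400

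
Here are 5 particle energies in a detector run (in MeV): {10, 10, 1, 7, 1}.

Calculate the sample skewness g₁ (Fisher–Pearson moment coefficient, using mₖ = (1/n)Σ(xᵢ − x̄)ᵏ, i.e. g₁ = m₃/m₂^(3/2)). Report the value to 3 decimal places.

x̄ = (10 + 10 + 1 + 7 + 1) / 5 = 5.8000
deviations (xᵢ − x̄): 4.2000, 4.2000, -4.8000, 1.2000, -4.8000
Σ(xᵢ − x̄)² = 82.8000 ⇒ m₂ = 82.8000/5 = 16.56000
Σ(xᵢ − x̄)³ = -71.2800 ⇒ m₃ = -71.2800/5 = -14.25600
m₂^(3/2) = 16.56000^(1.5) = 67.38923
g₁ = m₃ / m₂^(3/2) = -14.25600 / 67.38923 ≈ -0.212

-0.212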